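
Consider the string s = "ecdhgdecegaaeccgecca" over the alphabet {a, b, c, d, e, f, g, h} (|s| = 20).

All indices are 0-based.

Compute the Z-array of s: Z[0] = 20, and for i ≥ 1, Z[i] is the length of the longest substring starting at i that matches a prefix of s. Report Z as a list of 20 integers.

Z[0]=20
i=1: fresh scan; Z[1]=0
i=2: fresh scan; Z[2]=0
i=3: fresh scan; Z[3]=0
i=4: fresh scan; Z[4]=0
i=5: fresh scan; Z[5]=0
i=6: fresh scan; Z[6]=2 extend→box=[6,8)
i=7: min(r-i=1, Z[1]=0)=0; Z[7]=0
i=8: fresh scan; Z[8]=1 extend→box=[8,9)
i=9: fresh scan; Z[9]=0
i=10: fresh scan; Z[10]=0
i=11: fresh scan; Z[11]=0
i=12: fresh scan; Z[12]=2 extend→box=[12,14)
i=13: min(r-i=1, Z[1]=0)=0; Z[13]=0
i=14: fresh scan; Z[14]=0
i=15: fresh scan; Z[15]=0
i=16: fresh scan; Z[16]=2 extend→box=[16,18)
i=17: min(r-i=1, Z[1]=0)=0; Z[17]=0
i=18: fresh scan; Z[18]=0
i=19: fresh scan; Z[19]=0

[20, 0, 0, 0, 0, 0, 2, 0, 1, 0, 0, 0, 2, 0, 0, 0, 2, 0, 0, 0]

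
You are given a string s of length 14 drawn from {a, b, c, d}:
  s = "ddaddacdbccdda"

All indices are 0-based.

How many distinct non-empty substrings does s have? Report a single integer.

88

rank→(start, suffix):
  0 → (13, 'a')
  1 → (5, 'acdbccdda')
  2 → (2, 'addacdbccdda')
  3 → (8, 'bccdda')
  4 → (9, 'ccdda')
  5 → (6, 'cdbccdda')
  6 → (10, 'cdda')
  7 → (12, 'da')
  8 → (4, 'dacdbccdda')
  9 → (1, 'daddacdbccdda')
  10 → (7, 'dbccdda')
  11 → (11, 'dda')
  12 → (3, 'ddacdbccdda')
  13 → (0, 'ddaddacdbccdda')

SA = [13, 5, 2, 8, 9, 6, 10, 12, 4, 1, 7, 11, 3, 0]
i: (SA[i-1],SA[i]) lcp shared
  1: (13,5) 1 'a'
  2: (5,2) 1 'a'
  3: (2,8) 0 ''
  4: (8,9) 0 ''
  5: (9,6) 1 'c'
  6: (6,10) 2 'cd'
  7: (10,12) 0 ''
  8: (12,4) 2 'da'
  9: (4,1) 2 'da'
  10: (1,7) 1 'd'
  11: (7,11) 1 'd'
  12: (11,3) 3 'dda'
  13: (3,0) 3 'dda'

n(n+1)/2 = 14·15/2 = 105
Σ LCP = 0 + 1 + 1 + 0 + 0 + 1 + 2 + 0 + 2 + 2 + 1 + 1 + 3 + 3 = 17
distinct = 105 − 17 = 88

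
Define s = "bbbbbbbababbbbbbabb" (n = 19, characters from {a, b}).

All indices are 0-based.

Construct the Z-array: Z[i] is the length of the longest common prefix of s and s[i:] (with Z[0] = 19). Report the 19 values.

[19, 6, 5, 4, 3, 2, 1, 0, 1, 0, 6, 5, 4, 3, 2, 1, 0, 2, 1]

Z[0]=19
i=1: outside box; Z[1]=6 grow→box=[1,7)
i=2: min(r-i=5, Z[1]=6)=5; Z[2]=5
i=3: min(r-i=4, Z[2]=5)=4; Z[3]=4
i=4: min(r-i=3, Z[3]=4)=3; Z[4]=3
i=5: min(r-i=2, Z[4]=3)=2; Z[5]=2
i=6: min(r-i=1, Z[5]=2)=1; Z[6]=1
i=7: outside box; Z[7]=0
i=8: outside box; Z[8]=1 grow→box=[8,9)
i=9: outside box; Z[9]=0
i=10: outside box; Z[10]=6 grow→box=[10,16)
i=11: min(r-i=5, Z[1]=6)=5; Z[11]=5
i=12: min(r-i=4, Z[2]=5)=4; Z[12]=4
i=13: min(r-i=3, Z[3]=4)=3; Z[13]=3
i=14: min(r-i=2, Z[4]=3)=2; Z[14]=2
i=15: min(r-i=1, Z[5]=2)=1; Z[15]=1
i=16: outside box; Z[16]=0
i=17: outside box; Z[17]=2 grow→box=[17,19)
i=18: min(r-i=1, Z[1]=6)=1; Z[18]=1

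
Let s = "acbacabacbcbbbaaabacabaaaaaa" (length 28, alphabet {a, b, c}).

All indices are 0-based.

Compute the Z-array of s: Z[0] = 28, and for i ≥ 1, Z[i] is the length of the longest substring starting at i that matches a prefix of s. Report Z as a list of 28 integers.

Z[0]=28
i=1: fresh scan; Z[1]=0
i=2: fresh scan; Z[2]=0
i=3: fresh scan; Z[3]=2 scan→box=[3,5)
i=4: min(r-i=1, Z[1]=0)=0; Z[4]=0
i=5: fresh scan; Z[5]=1 scan→box=[5,6)
i=6: fresh scan; Z[6]=0
i=7: fresh scan; Z[7]=3 scan→box=[7,10)
i=8: min(r-i=2, Z[1]=0)=0; Z[8]=0
i=9: min(r-i=1, Z[2]=0)=0; Z[9]=0
i=10: fresh scan; Z[10]=0
i=11: fresh scan; Z[11]=0
i=12: fresh scan; Z[12]=0
i=13: fresh scan; Z[13]=0
i=14: fresh scan; Z[14]=1 scan→box=[14,15)
i=15: fresh scan; Z[15]=1 scan→box=[15,16)
i=16: fresh scan; Z[16]=1 scan→box=[16,17)
i=17: fresh scan; Z[17]=0
i=18: fresh scan; Z[18]=2 scan→box=[18,20)
i=19: min(r-i=1, Z[1]=0)=0; Z[19]=0
i=20: fresh scan; Z[20]=1 scan→box=[20,21)
i=21: fresh scan; Z[21]=0
i=22: fresh scan; Z[22]=1 scan→box=[22,23)
i=23: fresh scan; Z[23]=1 scan→box=[23,24)
i=24: fresh scan; Z[24]=1 scan→box=[24,25)
i=25: fresh scan; Z[25]=1 scan→box=[25,26)
i=26: fresh scan; Z[26]=1 scan→box=[26,27)
i=27: fresh scan; Z[27]=1 scan→box=[27,28)

[28, 0, 0, 2, 0, 1, 0, 3, 0, 0, 0, 0, 0, 0, 1, 1, 1, 0, 2, 0, 1, 0, 1, 1, 1, 1, 1, 1]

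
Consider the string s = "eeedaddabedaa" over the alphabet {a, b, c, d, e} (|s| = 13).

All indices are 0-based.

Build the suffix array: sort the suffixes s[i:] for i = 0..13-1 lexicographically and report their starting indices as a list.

[12, 11, 7, 4, 8, 10, 6, 3, 5, 9, 2, 1, 0]

rank→(start, suffix):
  0 → (12, 'a')
  1 → (11, 'aa')
  2 → (7, 'abedaa')
  3 → (4, 'addabedaa')
  4 → (8, 'bedaa')
  5 → (10, 'daa')
  6 → (6, 'dabedaa')
  7 → (3, 'daddabedaa')
  8 → (5, 'ddabedaa')
  9 → (9, 'edaa')
  10 → (2, 'edaddabedaa')
  11 → (1, 'eedaddabedaa')
  12 → (0, 'eeedaddabedaa')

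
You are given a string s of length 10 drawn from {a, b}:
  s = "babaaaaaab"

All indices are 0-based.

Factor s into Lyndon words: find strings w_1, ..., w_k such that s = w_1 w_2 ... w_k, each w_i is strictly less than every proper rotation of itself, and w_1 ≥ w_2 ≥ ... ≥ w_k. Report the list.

["b", "ab", "aaaaaab"]

emit factor 1: 'b' (i=0, period=1)
emit factor 2: 'ab' (i=1, period=2)
emit factor 3: 'aaaaaab' (i=3, period=7)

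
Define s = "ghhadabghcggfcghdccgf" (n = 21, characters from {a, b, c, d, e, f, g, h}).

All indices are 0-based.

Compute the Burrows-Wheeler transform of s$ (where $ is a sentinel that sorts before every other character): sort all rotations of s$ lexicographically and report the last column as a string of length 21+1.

fdhadchfahggcgcbc$hggg

rank  rotation                last
    0  $ghhadabghcggfcghdccgf  f
    1  abghcggfcghdccgf$ghhad  d
    2  adabghcggfcghdccgf$ghh  h
    3  bghcggfcghdccgf$ghhada  a
    4  ccgf$ghhadabghcggfcghd  d
    5  cgf$ghhadabghcggfcghdc  c
    6  cggfcghdccgf$ghhadabgh  h
    7  cghdccgf$ghhadabghcggf  f
    8  dabghcggfcghdccgf$ghha  a
    9  dccgf$ghhadabghcggfcgh  h
   10  f$ghhadabghcggfcghdccg  g
   11  fcghdccgf$ghhadabghcgg  g
   12  gf$ghhadabghcggfcghdcc  c
   13  gfcghdccgf$ghhadabghcg  g
   14  ggfcghdccgf$ghhadabghc  c
   15  ghcggfcghdccgf$ghhadab  b
   16  ghdccgf$ghhadabghcggfc  c
   17  ghhadabghcggfcghdccgf$  $
   18  hadabghcggfcghdccgf$gh  h
   19  hcggfcghdccgf$ghhadabg  g
   20  hdccgf$ghhadabghcggfcg  g
   21  hhadabghcggfcghdccgf$g  g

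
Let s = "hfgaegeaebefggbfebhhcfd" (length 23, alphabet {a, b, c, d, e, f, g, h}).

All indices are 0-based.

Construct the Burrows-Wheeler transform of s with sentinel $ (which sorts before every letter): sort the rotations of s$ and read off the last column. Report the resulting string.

rank  rotation                  last
    0  $hfgaegeaebefggbfebhhcfd  d
    1  aebefggbfebhhcfd$hfgaege  e
    2  aegeaebefggbfebhhcfd$hfg  g
    3  befggbfebhhcfd$hfgaegeae  e
    4  bfebhhcfd$hfgaegeaebefgg  g
    5  bhhcfd$hfgaegeaebefggbfe  e
    6  cfd$hfgaegeaebefggbfebhh  h
    7  d$hfgaegeaebefggbfebhhcf  f
    8  eaebefggbfebhhcfd$hfgaeg  g
    9  ebefggbfebhhcfd$hfgaegea  a
   10  ebhhcfd$hfgaegeaebefggbf  f
   11  efggbfebhhcfd$hfgaegeaeb  b
   12  egeaebefggbfebhhcfd$hfga  a
   13  fd$hfgaegeaebefggbfebhhc  c
   14  febhhcfd$hfgaegeaebefggb  b
   15  fgaegeaebefggbfebhhcfd$h  h
   16  fggbfebhhcfd$hfgaegeaebe  e
   17  gaegeaebefggbfebhhcfd$hf  f
   18  gbfebhhcfd$hfgaegeaebefg  g
   19  geaebefggbfebhhcfd$hfgae  e
   20  ggbfebhhcfd$hfgaegeaebef  f
   21  hcfd$hfgaegeaebefggbfebh  h
   22  hfgaegeaebefggbfebhhcfd$  $
   23  hhcfd$hfgaegeaebefggbfeb  b

degegehfgafbacbhefgefh$b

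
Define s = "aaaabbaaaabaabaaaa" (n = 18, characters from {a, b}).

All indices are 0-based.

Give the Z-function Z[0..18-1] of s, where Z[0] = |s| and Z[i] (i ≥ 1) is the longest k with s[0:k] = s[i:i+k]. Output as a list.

[18, 3, 2, 1, 0, 0, 5, 3, 2, 1, 0, 2, 1, 0, 4, 3, 2, 1]

Z[0]=18
i=1: outside box; Z[1]=3 grow→box=[1,4)
i=2: min(r-i=2, Z[1]=3)=2; Z[2]=2
i=3: min(r-i=1, Z[2]=2)=1; Z[3]=1
i=4: outside box; Z[4]=0
i=5: outside box; Z[5]=0
i=6: outside box; Z[6]=5 grow→box=[6,11)
i=7: min(r-i=4, Z[1]=3)=3; Z[7]=3
i=8: min(r-i=3, Z[2]=2)=2; Z[8]=2
i=9: min(r-i=2, Z[3]=1)=1; Z[9]=1
i=10: min(r-i=1, Z[4]=0)=0; Z[10]=0
i=11: outside box; Z[11]=2 grow→box=[11,13)
i=12: min(r-i=1, Z[1]=3)=1; Z[12]=1
i=13: outside box; Z[13]=0
i=14: outside box; Z[14]=4 grow→box=[14,18)
i=15: min(r-i=3, Z[1]=3)=3; Z[15]=3
i=16: min(r-i=2, Z[2]=2)=2; Z[16]=2
i=17: min(r-i=1, Z[3]=1)=1; Z[17]=1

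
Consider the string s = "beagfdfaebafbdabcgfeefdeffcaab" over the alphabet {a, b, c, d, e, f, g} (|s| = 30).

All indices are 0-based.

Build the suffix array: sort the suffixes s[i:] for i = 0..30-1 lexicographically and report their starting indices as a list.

rank→(start, suffix):
  0 → (27, 'aab')
  1 → (28, 'ab')
  2 → (14, 'abcgfeefdeffcaab')
  3 → (7, 'aebafbdabcgfeefdeffcaab')
  4 → (10, 'afbdabcgfeefdeffcaab')
  5 → (2, 'agfdfaebafbdabcgfeefdeffcaab')
  6 → (29, 'b')
  7 → (9, 'bafbdabcgfeefdeffcaab')
  8 → (15, 'bcgfeefdeffcaab')
  9 → (12, 'bdabcgfeefdeffcaab')
  10 → (0, 'beagfdfaebafbdabcgfeefdeffcaab')
  11 → (26, 'caab')
  12 → (16, 'cgfeefdeffcaab')
  13 → (13, 'dabcgfeefdeffcaab')
  14 → (22, 'deffcaab')
  15 → (5, 'dfaebafbdabcgfeefdeffcaab')
  16 → (1, 'eagfdfaebafbdabcgfeefdeffcaab')
  17 → (8, 'ebafbdabcgfeefdeffcaab')
  18 → (19, 'eefdeffcaab')
  19 → (20, 'efdeffcaab')
  20 → (23, 'effcaab')
  21 → (6, 'faebafbdabcgfeefdeffcaab')
  22 → (11, 'fbdabcgfeefdeffcaab')
  23 → (25, 'fcaab')
  24 → (21, 'fdeffcaab')
  25 → (4, 'fdfaebafbdabcgfeefdeffcaab')
  26 → (18, 'feefdeffcaab')
  27 → (24, 'ffcaab')
  28 → (3, 'gfdfaebafbdabcgfeefdeffcaab')
  29 → (17, 'gfeefdeffcaab')

[27, 28, 14, 7, 10, 2, 29, 9, 15, 12, 0, 26, 16, 13, 22, 5, 1, 8, 19, 20, 23, 6, 11, 25, 21, 4, 18, 24, 3, 17]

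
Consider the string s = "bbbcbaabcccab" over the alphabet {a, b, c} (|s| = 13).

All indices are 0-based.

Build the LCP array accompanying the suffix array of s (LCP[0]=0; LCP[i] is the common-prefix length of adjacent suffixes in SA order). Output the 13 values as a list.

sorted suffixes:
  #0 SA[0]=5  'aabcccab'
  #1 SA[1]=11  'ab'
  #2 SA[2]=6  'abcccab'
  #3 SA[3]=12  'b'
  #4 SA[4]=4  'baabcccab'
  #5 SA[5]=0  'bbbcbaabcccab'
  #6 SA[6]=1  'bbcbaabcccab'
  #7 SA[7]=2  'bcbaabcccab'
  #8 SA[8]=7  'bcccab'
  #9 SA[9]=10  'cab'
  #10 SA[10]=3  'cbaabcccab'
  #11 SA[11]=9  'ccab'
  #12 SA[12]=8  'cccab'

SA = [5, 11, 6, 12, 4, 0, 1, 2, 7, 10, 3, 9, 8]
[i] adj suffixes → lcp
  [1] 5/11 → 1 ('a')
  [2] 11/6 → 2 ('ab')
  [3] 6/12 → 0 ('')
  [4] 12/4 → 1 ('b')
  [5] 4/0 → 1 ('b')
  [6] 0/1 → 2 ('bb')
  [7] 1/2 → 1 ('b')
  [8] 2/7 → 2 ('bc')
  [9] 7/10 → 0 ('')
  [10] 10/3 → 1 ('c')
  [11] 3/9 → 1 ('c')
  [12] 9/8 → 2 ('cc')

[0, 1, 2, 0, 1, 1, 2, 1, 2, 0, 1, 1, 2]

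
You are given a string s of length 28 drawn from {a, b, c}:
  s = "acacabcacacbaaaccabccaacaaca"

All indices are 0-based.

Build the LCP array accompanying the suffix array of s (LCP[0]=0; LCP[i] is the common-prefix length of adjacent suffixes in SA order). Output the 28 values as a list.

rank→(start, suffix):
  0 → (27, 'a')
  1 → (12, 'aaaccabccaacaaca')
  2 → (24, 'aaca')
  3 → (21, 'aacaaca')
  4 → (13, 'aaccabccaacaaca')
  5 → (4, 'abcacacbaaaccabccaacaaca')
  6 → (17, 'abccaacaaca')
  7 → (25, 'aca')
  8 → (22, 'acaaca')
  9 → (2, 'acabcacacbaaaccabccaacaaca')
  10 → (0, 'acacabcacacbaaaccabccaacaaca')
  11 → (7, 'acacbaaaccabccaacaaca')
  12 → (9, 'acbaaaccabccaacaaca')
  13 → (14, 'accabccaacaaca')
  14 → (11, 'baaaccabccaacaaca')
  15 → (5, 'bcacacbaaaccabccaacaaca')
  16 → (18, 'bccaacaaca')
  17 → (26, 'ca')
  18 → (23, 'caaca')
  19 → (20, 'caacaaca')
  20 → (3, 'cabcacacbaaaccabccaacaaca')
  21 → (16, 'cabccaacaaca')
  22 → (1, 'cacabcacacbaaaccabccaacaaca')
  23 → (6, 'cacacbaaaccabccaacaaca')
  24 → (8, 'cacbaaaccabccaacaaca')
  25 → (10, 'cbaaaccabccaacaaca')
  26 → (19, 'ccaacaaca')
  27 → (15, 'ccabccaacaaca')

SA = [27, 12, 24, 21, 13, 4, 17, 25, 22, 2, 0, 7, 9, 14, 11, 5, 18, 26, 23, 20, 3, 16, 1, 6, 8, 10, 19, 15]
rank  pair      lcp
   1  s[27:],s[12:]  1  'a'
   2  s[12:],s[24:]  2  'aa'
   3  s[24:],s[21:]  4  'aaca'
   4  s[21:],s[13:]  3  'aac'
   5  s[13:],s[4:]  1  'a'
   6  s[4:],s[17:]  3  'abc'
   7  s[17:],s[25:]  1  'a'
   8  s[25:],s[22:]  3  'aca'
   9  s[22:],s[2:]  3  'aca'
  10  s[2:],s[0:]  3  'aca'
  11  s[0:],s[7:]  4  'acac'
  12  s[7:],s[9:]  2  'ac'
  13  s[9:],s[14:]  2  'ac'
  14  s[14:],s[11:]  0  ''
  15  s[11:],s[5:]  1  'b'
  16  s[5:],s[18:]  2  'bc'
  17  s[18:],s[26:]  0  ''
  18  s[26:],s[23:]  2  'ca'
  19  s[23:],s[20:]  5  'caaca'
  20  s[20:],s[3:]  2  'ca'
  21  s[3:],s[16:]  4  'cabc'
  22  s[16:],s[1:]  2  'ca'
  23  s[1:],s[6:]  4  'caca'
  24  s[6:],s[8:]  3  'cac'
  25  s[8:],s[10:]  1  'c'
  26  s[10:],s[19:]  1  'c'
  27  s[19:],s[15:]  3  'cca'

[0, 1, 2, 4, 3, 1, 3, 1, 3, 3, 3, 4, 2, 2, 0, 1, 2, 0, 2, 5, 2, 4, 2, 4, 3, 1, 1, 3]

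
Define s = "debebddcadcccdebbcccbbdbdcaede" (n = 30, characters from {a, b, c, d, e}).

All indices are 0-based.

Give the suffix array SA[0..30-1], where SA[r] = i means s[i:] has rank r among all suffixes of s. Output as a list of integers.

sorted suffixes:
  #0 SA[0]=8  'adcccdebbcccbbdbdcaede'
  #1 SA[1]=26  'aede'
  #2 SA[2]=15  'bbcccbbdbdcaede'
  #3 SA[3]=20  'bbdbdcaede'
  #4 SA[4]=16  'bcccbbdbdcaede'
  #5 SA[5]=21  'bdbdcaede'
  #6 SA[6]=23  'bdcaede'
  #7 SA[7]=4  'bddcadcccdebbcccbbdbdcaede'
  #8 SA[8]=2  'bebddcadcccdebbcccbbdbdcaede'
  #9 SA[9]=7  'cadcccdebbcccbbdbdcaede'
  #10 SA[10]=25  'caede'
  #11 SA[11]=19  'cbbdbdcaede'
  #12 SA[12]=18  'ccbbdbdcaede'
  #13 SA[13]=17  'cccbbdbdcaede'
  #14 SA[14]=10  'cccdebbcccbbdbdcaede'
  #15 SA[15]=11  'ccdebbcccbbdbdcaede'
  #16 SA[16]=12  'cdebbcccbbdbdcaede'
  #17 SA[17]=22  'dbdcaede'
  #18 SA[18]=6  'dcadcccdebbcccbbdbdcaede'
  #19 SA[19]=24  'dcaede'
  #20 SA[20]=9  'dcccdebbcccbbdbdcaede'
  #21 SA[21]=5  'ddcadcccdebbcccbbdbdcaede'
  #22 SA[22]=28  'de'
  #23 SA[23]=13  'debbcccbbdbdcaede'
  #24 SA[24]=0  'debebddcadcccdebbcccbbdbdcaede'
  #25 SA[25]=29  'e'
  #26 SA[26]=14  'ebbcccbbdbdcaede'
  #27 SA[27]=3  'ebddcadcccdebbcccbbdbdcaede'
  #28 SA[28]=1  'ebebddcadcccdebbcccbbdbdcaede'
  #29 SA[29]=27  'ede'

[8, 26, 15, 20, 16, 21, 23, 4, 2, 7, 25, 19, 18, 17, 10, 11, 12, 22, 6, 24, 9, 5, 28, 13, 0, 29, 14, 3, 1, 27]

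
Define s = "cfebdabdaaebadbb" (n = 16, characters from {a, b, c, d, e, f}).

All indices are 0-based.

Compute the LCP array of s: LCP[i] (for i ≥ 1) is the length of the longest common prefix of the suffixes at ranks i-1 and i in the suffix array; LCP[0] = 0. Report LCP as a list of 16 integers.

rank | idx | suffix
   0 |   8 | aaebadbb
   1 |   5 | abdaaebadbb
   2 |  12 | adbb
   3 |   9 | aebadbb
   4 |  15 | b
   5 |  11 | badbb
   6 |  14 | bb
   7 |   6 | bdaaebadbb
   8 |   3 | bdabdaaebadbb
   9 |   0 | cfebdabdaaebadbb
  10 |   7 | daaebadbb
  11 |   4 | dabdaaebadbb
  12 |  13 | dbb
  13 |  10 | ebadbb
  14 |   2 | ebdabdaaebadbb
  15 |   1 | febdabdaaebadbb

SA = [8, 5, 12, 9, 15, 11, 14, 6, 3, 0, 7, 4, 13, 10, 2, 1]
rank  pair      lcp
   1  s[8:],s[5:]  1  'a'
   2  s[5:],s[12:]  1  'a'
   3  s[12:],s[9:]  1  'a'
   4  s[9:],s[15:]  0  ''
   5  s[15:],s[11:]  1  'b'
   6  s[11:],s[14:]  1  'b'
   7  s[14:],s[6:]  1  'b'
   8  s[6:],s[3:]  3  'bda'
   9  s[3:],s[0:]  0  ''
  10  s[0:],s[7:]  0  ''
  11  s[7:],s[4:]  2  'da'
  12  s[4:],s[13:]  1  'd'
  13  s[13:],s[10:]  0  ''
  14  s[10:],s[2:]  2  'eb'
  15  s[2:],s[1:]  0  ''

[0, 1, 1, 1, 0, 1, 1, 1, 3, 0, 0, 2, 1, 0, 2, 0]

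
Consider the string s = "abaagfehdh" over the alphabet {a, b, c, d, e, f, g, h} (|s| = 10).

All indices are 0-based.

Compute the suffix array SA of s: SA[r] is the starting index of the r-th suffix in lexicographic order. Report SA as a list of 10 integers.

[2, 0, 3, 1, 8, 6, 5, 4, 9, 7]

rank | idx | suffix
   0 |   2 | aagfehdh
   1 |   0 | abaagfehdh
   2 |   3 | agfehdh
   3 |   1 | baagfehdh
   4 |   8 | dh
   5 |   6 | ehdh
   6 |   5 | fehdh
   7 |   4 | gfehdh
   8 |   9 | h
   9 |   7 | hdh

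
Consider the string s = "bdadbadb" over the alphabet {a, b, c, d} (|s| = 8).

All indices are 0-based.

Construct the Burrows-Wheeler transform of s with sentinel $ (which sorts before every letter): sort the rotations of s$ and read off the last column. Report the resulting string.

bbddd$baa

rank  rotation   last
    0  $bdadbadb  b
    1  adb$bdadb  b
    2  adbadb$bd  d
    3  b$bdadbad  d
    4  badb$bdad  d
    5  bdadbadb$  $
    6  dadbadb$b  b
    7  db$bdadba  a
    8  dbadb$bda  a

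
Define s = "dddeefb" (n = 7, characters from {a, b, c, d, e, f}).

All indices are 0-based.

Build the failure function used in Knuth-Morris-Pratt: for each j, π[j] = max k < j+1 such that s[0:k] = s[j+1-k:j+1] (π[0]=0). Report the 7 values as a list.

π[0] = 0
j=1 s[j]='d': π[1]=1 (border 'd')
j=2 s[j]='d': π[2]=2 (border 'dd')
j=3 s[j]='e': k: 2→1→0; π[3]=0 (border '')
j=4 s[j]='e': π[4]=0 (border '')
j=5 s[j]='f': π[5]=0 (border '')
j=6 s[j]='b': π[6]=0 (border '')

[0, 1, 2, 0, 0, 0, 0]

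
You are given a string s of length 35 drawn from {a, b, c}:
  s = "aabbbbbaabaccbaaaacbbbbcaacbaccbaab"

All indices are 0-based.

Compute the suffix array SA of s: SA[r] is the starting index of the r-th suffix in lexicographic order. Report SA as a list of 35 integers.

rank→(start, suffix):
  0 → (14, 'aaaacbbbbcaacbaccbaab')
  1 → (15, 'aaacbbbbcaacbaccbaab')
  2 → (32, 'aab')
  3 → (7, 'aabaccbaaaacbbbbcaacbaccbaab')
  4 → (0, 'aabbbbbaabaccbaaaacbbbbcaacbaccbaab')
  5 → (24, 'aacbaccbaab')
  6 → (16, 'aacbbbbcaacbaccbaab')
  7 → (33, 'ab')
  8 → (8, 'abaccbaaaacbbbbcaacbaccbaab')
  9 → (1, 'abbbbbaabaccbaaaacbbbbcaacbaccbaab')
  10 → (25, 'acbaccbaab')
  11 → (17, 'acbbbbcaacbaccbaab')
  12 → (10, 'accbaaaacbbbbcaacbaccbaab')
  13 → (28, 'accbaab')
  14 → (34, 'b')
  15 → (13, 'baaaacbbbbcaacbaccbaab')
  16 → (31, 'baab')
  17 → (6, 'baabaccbaaaacbbbbcaacbaccbaab')
  18 → (9, 'baccbaaaacbbbbcaacbaccbaab')
  19 → (27, 'baccbaab')
  20 → (5, 'bbaabaccbaaaacbbbbcaacbaccbaab')
  21 → (4, 'bbbaabaccbaaaacbbbbcaacbaccbaab')
  22 → (3, 'bbbbaabaccbaaaacbbbbcaacbaccbaab')
  23 → (2, 'bbbbbaabaccbaaaacbbbbcaacbaccbaab')
  24 → (19, 'bbbbcaacbaccbaab')
  25 → (20, 'bbbcaacbaccbaab')
  26 → (21, 'bbcaacbaccbaab')
  27 → (22, 'bcaacbaccbaab')
  28 → (23, 'caacbaccbaab')
  29 → (12, 'cbaaaacbbbbcaacbaccbaab')
  30 → (30, 'cbaab')
  31 → (26, 'cbaccbaab')
  32 → (18, 'cbbbbcaacbaccbaab')
  33 → (11, 'ccbaaaacbbbbcaacbaccbaab')
  34 → (29, 'ccbaab')

[14, 15, 32, 7, 0, 24, 16, 33, 8, 1, 25, 17, 10, 28, 34, 13, 31, 6, 9, 27, 5, 4, 3, 2, 19, 20, 21, 22, 23, 12, 30, 26, 18, 11, 29]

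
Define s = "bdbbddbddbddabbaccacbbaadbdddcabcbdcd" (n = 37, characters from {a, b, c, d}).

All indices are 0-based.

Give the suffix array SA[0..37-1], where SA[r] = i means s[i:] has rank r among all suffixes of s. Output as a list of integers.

[22, 12, 30, 18, 15, 23, 21, 14, 20, 13, 2, 31, 0, 33, 9, 6, 3, 25, 29, 17, 19, 32, 16, 35, 36, 11, 1, 8, 5, 24, 28, 34, 10, 7, 4, 27, 26]

rank | idx | suffix
   0 |  22 | aadbdddcabcbdcd
   1 |  12 | abbaccacbbaadbdddcabcbdcd
   2 |  30 | abcbdcd
   3 |  18 | acbbaadbdddcabcbdcd
   4 |  15 | accacbbaadbdddcabcbdcd
   5 |  23 | adbdddcabcbdcd
   6 |  21 | baadbdddcabcbdcd
   7 |  14 | baccacbbaadbdddcabcbdcd
   8 |  20 | bbaadbdddcabcbdcd
   9 |  13 | bbaccacbbaadbdddcabcbdcd
  10 |   2 | bbddbddbddabbaccacbbaadbdddcabcbdcd
  11 |  31 | bcbdcd
  12 |   0 | bdbbddbddbddabbaccacbbaadbdddcabcbdcd
  13 |  33 | bdcd
  14 |   9 | bddabbaccacbbaadbdddcabcbdcd
  15 |   6 | bddbddabbaccacbbaadbdddcabcbdcd
  16 |   3 | bddbddbddabbaccacbbaadbdddcabcbdcd
  17 |  25 | bdddcabcbdcd
  18 |  29 | cabcbdcd
  19 |  17 | cacbbaadbdddcabcbdcd
  20 |  19 | cbbaadbdddcabcbdcd
  21 |  32 | cbdcd
  22 |  16 | ccacbbaadbdddcabcbdcd
  23 |  35 | cd
  24 |  36 | d
  25 |  11 | dabbaccacbbaadbdddcabcbdcd
  26 |   1 | dbbddbddbddabbaccacbbaadbdddcabcbdcd
  27 |   8 | dbddabbaccacbbaadbdddcabcbdcd
  28 |   5 | dbddbddabbaccacbbaadbdddcabcbdcd
  29 |  24 | dbdddcabcbdcd
  30 |  28 | dcabcbdcd
  31 |  34 | dcd
  32 |  10 | ddabbaccacbbaadbdddcabcbdcd
  33 |   7 | ddbddabbaccacbbaadbdddcabcbdcd
  34 |   4 | ddbddbddabbaccacbbaadbdddcabcbdcd
  35 |  27 | ddcabcbdcd
  36 |  26 | dddcabcbdcd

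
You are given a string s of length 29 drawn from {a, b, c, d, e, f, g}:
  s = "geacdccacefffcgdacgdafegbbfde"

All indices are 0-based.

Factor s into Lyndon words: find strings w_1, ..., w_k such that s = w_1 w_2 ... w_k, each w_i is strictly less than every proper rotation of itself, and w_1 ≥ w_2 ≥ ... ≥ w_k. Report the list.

["g", "e", "acdccacefffcgdacgdafegbbfde"]

emit factor 1: 'g' (i=0, period=1)
emit factor 2: 'e' (i=1, period=1)
emit factor 3: 'acdccacefffcgdacgdafegbbfde' (i=2, period=27)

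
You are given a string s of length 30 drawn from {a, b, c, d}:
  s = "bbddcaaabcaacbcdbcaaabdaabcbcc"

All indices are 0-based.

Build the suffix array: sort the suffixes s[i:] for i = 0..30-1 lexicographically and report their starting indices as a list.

[5, 18, 6, 23, 19, 10, 7, 24, 20, 11, 0, 16, 8, 25, 27, 13, 21, 1, 29, 4, 17, 9, 26, 12, 28, 14, 22, 15, 3, 2]

sorted suffixes:
  #0 SA[0]=5  'aaabcaacbcdbcaaabdaabcbcc'
  #1 SA[1]=18  'aaabdaabcbcc'
  #2 SA[2]=6  'aabcaacbcdbcaaabdaabcbcc'
  #3 SA[3]=23  'aabcbcc'
  #4 SA[4]=19  'aabdaabcbcc'
  #5 SA[5]=10  'aacbcdbcaaabdaabcbcc'
  #6 SA[6]=7  'abcaacbcdbcaaabdaabcbcc'
  #7 SA[7]=24  'abcbcc'
  #8 SA[8]=20  'abdaabcbcc'
  #9 SA[9]=11  'acbcdbcaaabdaabcbcc'
  #10 SA[10]=0  'bbddcaaabcaacbcdbcaaabdaabcbcc'
  #11 SA[11]=16  'bcaaabdaabcbcc'
  #12 SA[12]=8  'bcaacbcdbcaaabdaabcbcc'
  #13 SA[13]=25  'bcbcc'
  #14 SA[14]=27  'bcc'
  #15 SA[15]=13  'bcdbcaaabdaabcbcc'
  #16 SA[16]=21  'bdaabcbcc'
  #17 SA[17]=1  'bddcaaabcaacbcdbcaaabdaabcbcc'
  #18 SA[18]=29  'c'
  #19 SA[19]=4  'caaabcaacbcdbcaaabdaabcbcc'
  #20 SA[20]=17  'caaabdaabcbcc'
  #21 SA[21]=9  'caacbcdbcaaabdaabcbcc'
  #22 SA[22]=26  'cbcc'
  #23 SA[23]=12  'cbcdbcaaabdaabcbcc'
  #24 SA[24]=28  'cc'
  #25 SA[25]=14  'cdbcaaabdaabcbcc'
  #26 SA[26]=22  'daabcbcc'
  #27 SA[27]=15  'dbcaaabdaabcbcc'
  #28 SA[28]=3  'dcaaabcaacbcdbcaaabdaabcbcc'
  #29 SA[29]=2  'ddcaaabcaacbcdbcaaabdaabcbcc'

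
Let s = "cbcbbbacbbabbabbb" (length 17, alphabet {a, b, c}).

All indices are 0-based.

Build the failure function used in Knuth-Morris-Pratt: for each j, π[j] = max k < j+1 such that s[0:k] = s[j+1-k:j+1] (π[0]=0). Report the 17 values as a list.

π[0] = 0
j=1 s[j]='b': π[1]=0 (border '')
j=2 s[j]='c': π[2]=1 (border 'c')
j=3 s[j]='b': π[3]=2 (border 'cb')
j=4 s[j]='b': k: 2→0; π[4]=0 (border '')
j=5 s[j]='b': π[5]=0 (border '')
j=6 s[j]='a': π[6]=0 (border '')
j=7 s[j]='c': π[7]=1 (border 'c')
j=8 s[j]='b': π[8]=2 (border 'cb')
j=9 s[j]='b': k: 2→0; π[9]=0 (border '')
j=10 s[j]='a': π[10]=0 (border '')
j=11 s[j]='b': π[11]=0 (border '')
j=12 s[j]='b': π[12]=0 (border '')
j=13 s[j]='a': π[13]=0 (border '')
j=14 s[j]='b': π[14]=0 (border '')
j=15 s[j]='b': π[15]=0 (border '')
j=16 s[j]='b': π[16]=0 (border '')

[0, 0, 1, 2, 0, 0, 0, 1, 2, 0, 0, 0, 0, 0, 0, 0, 0]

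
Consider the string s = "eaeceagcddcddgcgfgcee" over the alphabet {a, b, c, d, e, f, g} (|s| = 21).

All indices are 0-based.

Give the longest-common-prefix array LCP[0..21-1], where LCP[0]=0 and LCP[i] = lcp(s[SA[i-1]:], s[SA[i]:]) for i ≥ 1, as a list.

sorted suffixes:
  #0 SA[0]=1  'aeceagcddcddgcgfgcee'
  #1 SA[1]=5  'agcddcddgcgfgcee'
  #2 SA[2]=7  'cddcddgcgfgcee'
  #3 SA[3]=10  'cddgcgfgcee'
  #4 SA[4]=3  'ceagcddcddgcgfgcee'
  #5 SA[5]=18  'cee'
  #6 SA[6]=14  'cgfgcee'
  #7 SA[7]=9  'dcddgcgfgcee'
  #8 SA[8]=8  'ddcddgcgfgcee'
  #9 SA[9]=11  'ddgcgfgcee'
  #10 SA[10]=12  'dgcgfgcee'
  #11 SA[11]=20  'e'
  #12 SA[12]=0  'eaeceagcddcddgcgfgcee'
  #13 SA[13]=4  'eagcddcddgcgfgcee'
  #14 SA[14]=2  'eceagcddcddgcgfgcee'
  #15 SA[15]=19  'ee'
  #16 SA[16]=16  'fgcee'
  #17 SA[17]=6  'gcddcddgcgfgcee'
  #18 SA[18]=17  'gcee'
  #19 SA[19]=13  'gcgfgcee'
  #20 SA[20]=15  'gfgcee'

SA = [1, 5, 7, 10, 3, 18, 14, 9, 8, 11, 12, 20, 0, 4, 2, 19, 16, 6, 17, 13, 15]
[i] adj suffixes → lcp
  [1] 1/5 → 1 ('a')
  [2] 5/7 → 0 ('')
  [3] 7/10 → 3 ('cdd')
  [4] 10/3 → 1 ('c')
  [5] 3/18 → 2 ('ce')
  [6] 18/14 → 1 ('c')
  [7] 14/9 → 0 ('')
  [8] 9/8 → 1 ('d')
  [9] 8/11 → 2 ('dd')
  [10] 11/12 → 1 ('d')
  [11] 12/20 → 0 ('')
  [12] 20/0 → 1 ('e')
  [13] 0/4 → 2 ('ea')
  [14] 4/2 → 1 ('e')
  [15] 2/19 → 1 ('e')
  [16] 19/16 → 0 ('')
  [17] 16/6 → 0 ('')
  [18] 6/17 → 2 ('gc')
  [19] 17/13 → 2 ('gc')
  [20] 13/15 → 1 ('g')

[0, 1, 0, 3, 1, 2, 1, 0, 1, 2, 1, 0, 1, 2, 1, 1, 0, 0, 2, 2, 1]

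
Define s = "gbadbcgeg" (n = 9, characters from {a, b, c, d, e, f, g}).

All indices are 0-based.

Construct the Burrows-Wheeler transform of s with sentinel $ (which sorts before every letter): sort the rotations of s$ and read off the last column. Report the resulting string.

rank  rotation    last
    0  $gbadbcgeg  g
    1  adbcgeg$gb  b
    2  badbcgeg$g  g
    3  bcgeg$gbad  d
    4  cgeg$gbadb  b
    5  dbcgeg$gba  a
    6  eg$gbadbcg  g
    7  g$gbadbcge  e
    8  gbadbcgeg$  $
    9  geg$gbadbc  c

gbgdbage$c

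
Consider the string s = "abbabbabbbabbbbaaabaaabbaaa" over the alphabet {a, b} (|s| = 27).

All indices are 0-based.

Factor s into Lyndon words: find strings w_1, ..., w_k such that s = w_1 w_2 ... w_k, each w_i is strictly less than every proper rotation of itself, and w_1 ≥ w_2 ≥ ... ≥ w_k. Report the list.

emit factor 1: 'abbabbabbbabbbb' (i=0, period=15)
emit factor 2: 'aaabaaabb' (i=15, period=9)
emit factor 3: 'a' (i=24, period=1)
emit factor 4: 'a' (i=25, period=1)
emit factor 5: 'a' (i=26, period=1)

["abbabbabbbabbbb", "aaabaaabb", "a", "a", "a"]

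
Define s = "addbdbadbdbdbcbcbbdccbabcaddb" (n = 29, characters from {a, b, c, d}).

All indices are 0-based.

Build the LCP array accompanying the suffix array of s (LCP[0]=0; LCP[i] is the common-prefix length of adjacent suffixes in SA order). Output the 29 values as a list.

[0, 1, 2, 4, 0, 1, 2, 1, 1, 2, 3, 1, 3, 3, 2, 0, 1, 2, 2, 1, 0, 2, 2, 2, 4, 4, 1, 1, 3]

rank | idx | suffix
   0 |  22 | abcaddb
   1 |   6 | adbdbdbcbcbbdccbabcaddb
   2 |  25 | addb
   3 |   0 | addbdbadbdbdbcbcbbdccbabcaddb
   4 |  28 | b
   5 |  21 | babcaddb
   6 |   5 | badbdbdbcbcbbdccbabcaddb
   7 |  16 | bbdccbabcaddb
   8 |  23 | bcaddb
   9 |  14 | bcbbdccbabcaddb
  10 |  12 | bcbcbbdccbabcaddb
  11 |   3 | bdbadbdbdbcbcbbdccbabcaddb
  12 |  10 | bdbcbcbbdccbabcaddb
  13 |   8 | bdbdbcbcbbdccbabcaddb
  14 |  17 | bdccbabcaddb
  15 |  24 | caddb
  16 |  20 | cbabcaddb
  17 |  15 | cbbdccbabcaddb
  18 |  13 | cbcbbdccbabcaddb
  19 |  19 | ccbabcaddb
  20 |  27 | db
  21 |   4 | dbadbdbdbcbcbbdccbabcaddb
  22 |  11 | dbcbcbbdccbabcaddb
  23 |   2 | dbdbadbdbdbcbcbbdccbabcaddb
  24 |   9 | dbdbcbcbbdccbabcaddb
  25 |   7 | dbdbdbcbcbbdccbabcaddb
  26 |  18 | dccbabcaddb
  27 |  26 | ddb
  28 |   1 | ddbdbadbdbdbcbcbbdccbabcaddb

SA = [22, 6, 25, 0, 28, 21, 5, 16, 23, 14, 12, 3, 10, 8, 17, 24, 20, 15, 13, 19, 27, 4, 11, 2, 9, 7, 18, 26, 1]
rank  pair      lcp
   1  s[22:],s[6:]  1  'a'
   2  s[6:],s[25:]  2  'ad'
   3  s[25:],s[0:]  4  'addb'
   4  s[0:],s[28:]  0  ''
   5  s[28:],s[21:]  1  'b'
   6  s[21:],s[5:]  2  'ba'
   7  s[5:],s[16:]  1  'b'
   8  s[16:],s[23:]  1  'b'
   9  s[23:],s[14:]  2  'bc'
  10  s[14:],s[12:]  3  'bcb'
  11  s[12:],s[3:]  1  'b'
  12  s[3:],s[10:]  3  'bdb'
  13  s[10:],s[8:]  3  'bdb'
  14  s[8:],s[17:]  2  'bd'
  15  s[17:],s[24:]  0  ''
  16  s[24:],s[20:]  1  'c'
  17  s[20:],s[15:]  2  'cb'
  18  s[15:],s[13:]  2  'cb'
  19  s[13:],s[19:]  1  'c'
  20  s[19:],s[27:]  0  ''
  21  s[27:],s[4:]  2  'db'
  22  s[4:],s[11:]  2  'db'
  23  s[11:],s[2:]  2  'db'
  24  s[2:],s[9:]  4  'dbdb'
  25  s[9:],s[7:]  4  'dbdb'
  26  s[7:],s[18:]  1  'd'
  27  s[18:],s[26:]  1  'd'
  28  s[26:],s[1:]  3  'ddb'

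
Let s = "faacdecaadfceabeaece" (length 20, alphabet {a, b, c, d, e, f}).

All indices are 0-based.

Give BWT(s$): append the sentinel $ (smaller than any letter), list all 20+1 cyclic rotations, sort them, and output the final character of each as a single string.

rank  rotation               last
    0  $faacdecaadfceabeaece  e
    1  aacdecaadfceabeaece$f  f
    2  aadfceabeaece$faacdec  c
    3  abeaece$faacdecaadfce  e
    4  acdecaadfceabeaece$fa  a
    5  adfceabeaece$faacdeca  a
    6  aece$faacdecaadfceabe  e
    7  beaece$faacdecaadfcea  a
    8  caadfceabeaece$faacde  e
    9  cdecaadfceabeaece$faa  a
   10  ce$faacdecaadfceabeae  e
   11  ceabeaece$faacdecaadf  f
   12  decaadfceabeaece$faac  c
   13  dfceabeaece$faacdecaa  a
   14  e$faacdecaadfceabeaec  c
   15  eabeaece$faacdecaadfc  c
   16  eaece$faacdecaadfceab  b
   17  ecaadfceabeaece$faacd  d
   18  ece$faacdecaadfceabea  a
   19  faacdecaadfceabeaece$  $
   20  fceabeaece$faacdecaad  d

efceaaeaeaefcaccbda$d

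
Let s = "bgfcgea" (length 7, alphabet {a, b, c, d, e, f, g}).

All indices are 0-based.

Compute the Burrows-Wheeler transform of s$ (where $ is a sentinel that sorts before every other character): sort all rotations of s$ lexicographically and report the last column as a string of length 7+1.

rank  rotation  last
    0  $bgfcgea  a
    1  a$bgfcge  e
    2  bgfcgea$  $
    3  cgea$bgf  f
    4  ea$bgfcg  g
    5  fcgea$bg  g
    6  gea$bgfc  c
    7  gfcgea$b  b

ae$fggcb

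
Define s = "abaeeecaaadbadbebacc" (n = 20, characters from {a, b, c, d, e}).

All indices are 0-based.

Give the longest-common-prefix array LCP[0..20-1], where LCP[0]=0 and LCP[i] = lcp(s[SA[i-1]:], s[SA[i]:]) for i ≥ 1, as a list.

rank | idx | suffix
   0 |   7 | aaadbadbebacc
   1 |   8 | aadbadbebacc
   2 |   0 | abaeeecaaadbadbebacc
   3 |  17 | acc
   4 |   9 | adbadbebacc
   5 |  12 | adbebacc
   6 |   2 | aeeecaaadbadbebacc
   7 |  16 | bacc
   8 |  11 | badbebacc
   9 |   1 | baeeecaaadbadbebacc
  10 |  14 | bebacc
  11 |  19 | c
  12 |   6 | caaadbadbebacc
  13 |  18 | cc
  14 |  10 | dbadbebacc
  15 |  13 | dbebacc
  16 |  15 | ebacc
  17 |   5 | ecaaadbadbebacc
  18 |   4 | eecaaadbadbebacc
  19 |   3 | eeecaaadbadbebacc

SA = [7, 8, 0, 17, 9, 12, 2, 16, 11, 1, 14, 19, 6, 18, 10, 13, 15, 5, 4, 3]
rank  pair      lcp
   1  s[7:],s[8:]  2  'aa'
   2  s[8:],s[0:]  1  'a'
   3  s[0:],s[17:]  1  'a'
   4  s[17:],s[9:]  1  'a'
   5  s[9:],s[12:]  3  'adb'
   6  s[12:],s[2:]  1  'a'
   7  s[2:],s[16:]  0  ''
   8  s[16:],s[11:]  2  'ba'
   9  s[11:],s[1:]  2  'ba'
  10  s[1:],s[14:]  1  'b'
  11  s[14:],s[19:]  0  ''
  12  s[19:],s[6:]  1  'c'
  13  s[6:],s[18:]  1  'c'
  14  s[18:],s[10:]  0  ''
  15  s[10:],s[13:]  2  'db'
  16  s[13:],s[15:]  0  ''
  17  s[15:],s[5:]  1  'e'
  18  s[5:],s[4:]  1  'e'
  19  s[4:],s[3:]  2  'ee'

[0, 2, 1, 1, 1, 3, 1, 0, 2, 2, 1, 0, 1, 1, 0, 2, 0, 1, 1, 2]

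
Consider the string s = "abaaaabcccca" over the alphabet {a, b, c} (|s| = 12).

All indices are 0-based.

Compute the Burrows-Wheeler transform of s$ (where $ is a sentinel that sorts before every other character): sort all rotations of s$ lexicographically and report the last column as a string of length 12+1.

rank  rotation       last
    0  $abaaaabcccca  a
    1  a$abaaaabcccc  c
    2  aaaabcccca$ab  b
    3  aaabcccca$aba  a
    4  aabcccca$abaa  a
    5  abaaaabcccca$  $
    6  abcccca$abaaa  a
    7  baaaabcccca$a  a
    8  bcccca$abaaaa  a
    9  ca$abaaaabccc  c
   10  cca$abaaaabcc  c
   11  ccca$abaaaabc  c
   12  cccca$abaaaab  b

acbaa$aaacccb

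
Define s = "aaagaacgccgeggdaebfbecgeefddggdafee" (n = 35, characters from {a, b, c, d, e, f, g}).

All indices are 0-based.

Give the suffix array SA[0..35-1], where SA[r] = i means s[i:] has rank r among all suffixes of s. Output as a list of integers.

sorted suffixes:
  #0 SA[0]=0  'aaagaacgccgeggdaebfbecgeefddggdafee'
  #1 SA[1]=4  'aacgccgeggdaebfbecgeefddggdafee'
  #2 SA[2]=1  'aagaacgccgeggdaebfbecgeefddggdafee'
  #3 SA[3]=5  'acgccgeggdaebfbecgeefddggdafee'
  #4 SA[4]=15  'aebfbecgeefddggdafee'
  #5 SA[5]=31  'afee'
  #6 SA[6]=2  'agaacgccgeggdaebfbecgeefddggdafee'
  #7 SA[7]=19  'becgeefddggdafee'
  #8 SA[8]=17  'bfbecgeefddggdafee'
  #9 SA[9]=8  'ccgeggdaebfbecgeefddggdafee'
  #10 SA[10]=6  'cgccgeggdaebfbecgeefddggdafee'
  #11 SA[11]=21  'cgeefddggdafee'
  #12 SA[12]=9  'cgeggdaebfbecgeefddggdafee'
  #13 SA[13]=14  'daebfbecgeefddggdafee'
  #14 SA[14]=30  'dafee'
  #15 SA[15]=26  'ddggdafee'
  #16 SA[16]=27  'dggdafee'
  #17 SA[17]=34  'e'
  #18 SA[18]=16  'ebfbecgeefddggdafee'
  #19 SA[19]=20  'ecgeefddggdafee'
  #20 SA[20]=33  'ee'
  #21 SA[21]=23  'eefddggdafee'
  #22 SA[22]=24  'efddggdafee'
  #23 SA[23]=11  'eggdaebfbecgeefddggdafee'
  #24 SA[24]=18  'fbecgeefddggdafee'
  #25 SA[25]=25  'fddggdafee'
  #26 SA[26]=32  'fee'
  #27 SA[27]=3  'gaacgccgeggdaebfbecgeefddggdafee'
  #28 SA[28]=7  'gccgeggdaebfbecgeefddggdafee'
  #29 SA[29]=13  'gdaebfbecgeefddggdafee'
  #30 SA[30]=29  'gdafee'
  #31 SA[31]=22  'geefddggdafee'
  #32 SA[32]=10  'geggdaebfbecgeefddggdafee'
  #33 SA[33]=12  'ggdaebfbecgeefddggdafee'
  #34 SA[34]=28  'ggdafee'

[0, 4, 1, 5, 15, 31, 2, 19, 17, 8, 6, 21, 9, 14, 30, 26, 27, 34, 16, 20, 33, 23, 24, 11, 18, 25, 32, 3, 7, 13, 29, 22, 10, 12, 28]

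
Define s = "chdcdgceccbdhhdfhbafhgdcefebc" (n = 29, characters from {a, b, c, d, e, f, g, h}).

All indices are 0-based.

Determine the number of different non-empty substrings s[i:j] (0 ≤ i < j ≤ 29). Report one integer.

410

rank | idx | suffix
   0 |  18 | afhgdcefebc
   1 |  17 | bafhgdcefebc
   2 |  27 | bc
   3 |  10 | bdhhdfhbafhgdcefebc
   4 |  28 | c
   5 |   9 | cbdhhdfhbafhgdcefebc
   6 |   8 | ccbdhhdfhbafhgdcefebc
   7 |   3 | cdgceccbdhhdfhbafhgdcefebc
   8 |   6 | ceccbdhhdfhbafhgdcefebc
   9 |  23 | cefebc
  10 |   0 | chdcdgceccbdhhdfhbafhgdcefebc
  11 |   2 | dcdgceccbdhhdfhbafhgdcefebc
  12 |  22 | dcefebc
  13 |  14 | dfhbafhgdcefebc
  14 |   4 | dgceccbdhhdfhbafhgdcefebc
  15 |  11 | dhhdfhbafhgdcefebc
  16 |  26 | ebc
  17 |   7 | eccbdhhdfhbafhgdcefebc
  18 |  24 | efebc
  19 |  25 | febc
  20 |  15 | fhbafhgdcefebc
  21 |  19 | fhgdcefebc
  22 |   5 | gceccbdhhdfhbafhgdcefebc
  23 |  21 | gdcefebc
  24 |  16 | hbafhgdcefebc
  25 |   1 | hdcdgceccbdhhdfhbafhgdcefebc
  26 |  13 | hdfhbafhgdcefebc
  27 |  20 | hgdcefebc
  28 |  12 | hhdfhbafhgdcefebc

SA = [18, 17, 27, 10, 28, 9, 8, 3, 6, 23, 0, 2, 22, 14, 4, 11, 26, 7, 24, 25, 15, 19, 5, 21, 16, 1, 13, 20, 12]
[i] adj suffixes → lcp
  [1] 18/17 → 0 ('')
  [2] 17/27 → 1 ('b')
  [3] 27/10 → 1 ('b')
  [4] 10/28 → 0 ('')
  [5] 28/9 → 1 ('c')
  [6] 9/8 → 1 ('c')
  [7] 8/3 → 1 ('c')
  [8] 3/6 → 1 ('c')
  [9] 6/23 → 2 ('ce')
  [10] 23/0 → 1 ('c')
  [11] 0/2 → 0 ('')
  [12] 2/22 → 2 ('dc')
  [13] 22/14 → 1 ('d')
  [14] 14/4 → 1 ('d')
  [15] 4/11 → 1 ('d')
  [16] 11/26 → 0 ('')
  [17] 26/7 → 1 ('e')
  [18] 7/24 → 1 ('e')
  [19] 24/25 → 0 ('')
  [20] 25/15 → 1 ('f')
  [21] 15/19 → 2 ('fh')
  [22] 19/5 → 0 ('')
  [23] 5/21 → 1 ('g')
  [24] 21/16 → 0 ('')
  [25] 16/1 → 1 ('h')
  [26] 1/13 → 2 ('hd')
  [27] 13/20 → 1 ('h')
  [28] 20/12 → 1 ('h')

n(n+1)/2 = 29·30/2 = 435
Σ LCP = 0 + 0 + 1 + 1 + 0 + 1 + 1 + 1 + 1 + 2 + 1 + 0 + 2 + 1 + 1 + 1 + 0 + 1 + 1 + 0 + 1 + 2 + 0 + 1 + 0 + 1 + 2 + 1 + 1 = 25
distinct = 435 − 25 = 410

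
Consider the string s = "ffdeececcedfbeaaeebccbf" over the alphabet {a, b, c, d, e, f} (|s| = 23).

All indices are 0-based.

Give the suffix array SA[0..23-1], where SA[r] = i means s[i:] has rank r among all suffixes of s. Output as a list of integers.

rank→(start, suffix):
  0 → (14, 'aaeebccbf')
  1 → (15, 'aeebccbf')
  2 → (18, 'bccbf')
  3 → (12, 'beaaeebccbf')
  4 → (21, 'bf')
  5 → (20, 'cbf')
  6 → (19, 'ccbf')
  7 → (7, 'ccedfbeaaeebccbf')
  8 → (5, 'ceccedfbeaaeebccbf')
  9 → (8, 'cedfbeaaeebccbf')
  10 → (2, 'deececcedfbeaaeebccbf')
  11 → (10, 'dfbeaaeebccbf')
  12 → (13, 'eaaeebccbf')
  13 → (17, 'ebccbf')
  14 → (6, 'eccedfbeaaeebccbf')
  15 → (4, 'ececcedfbeaaeebccbf')
  16 → (9, 'edfbeaaeebccbf')
  17 → (16, 'eebccbf')
  18 → (3, 'eececcedfbeaaeebccbf')
  19 → (22, 'f')
  20 → (11, 'fbeaaeebccbf')
  21 → (1, 'fdeececcedfbeaaeebccbf')
  22 → (0, 'ffdeececcedfbeaaeebccbf')

[14, 15, 18, 12, 21, 20, 19, 7, 5, 8, 2, 10, 13, 17, 6, 4, 9, 16, 3, 22, 11, 1, 0]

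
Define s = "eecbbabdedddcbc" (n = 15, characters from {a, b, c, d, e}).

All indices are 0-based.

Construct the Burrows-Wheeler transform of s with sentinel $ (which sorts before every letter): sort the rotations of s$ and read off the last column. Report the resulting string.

cbbccabedddebed$

rank  rotation          last
    0  $eecbbabdedddcbc  c
    1  abdedddcbc$eecbb  b
    2  babdedddcbc$eecb  b
    3  bbabdedddcbc$eec  c
    4  bc$eecbbabdedddc  c
    5  bdedddcbc$eecbba  a
    6  c$eecbbabdedddcb  b
    7  cbbabdedddcbc$ee  e
    8  cbc$eecbbabdeddd  d
    9  dcbc$eecbbabdedd  d
   10  ddcbc$eecbbabded  d
   11  dddcbc$eecbbabde  e
   12  dedddcbc$eecbbab  b
   13  ecbbabdedddcbc$e  e
   14  edddcbc$eecbbabd  d
   15  eecbbabdedddcbc$  $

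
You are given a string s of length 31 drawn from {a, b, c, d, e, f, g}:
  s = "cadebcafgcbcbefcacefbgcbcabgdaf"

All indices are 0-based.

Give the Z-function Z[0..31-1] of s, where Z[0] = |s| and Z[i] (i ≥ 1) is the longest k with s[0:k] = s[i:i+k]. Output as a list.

Z[0]=31
i=1: i≥r, start 0; Z[1]=0
i=2: i≥r, start 0; Z[2]=0
i=3: i≥r, start 0; Z[3]=0
i=4: i≥r, start 0; Z[4]=0
i=5: i≥r, start 0; Z[5]=2 grow→box=[5,7)
i=6: min(r-i=1, Z[1]=0)=0; Z[6]=0
i=7: i≥r, start 0; Z[7]=0
i=8: i≥r, start 0; Z[8]=0
i=9: i≥r, start 0; Z[9]=1 grow→box=[9,10)
i=10: i≥r, start 0; Z[10]=0
i=11: i≥r, start 0; Z[11]=1 grow→box=[11,12)
i=12: i≥r, start 0; Z[12]=0
i=13: i≥r, start 0; Z[13]=0
i=14: i≥r, start 0; Z[14]=0
i=15: i≥r, start 0; Z[15]=2 grow→box=[15,17)
i=16: min(r-i=1, Z[1]=0)=0; Z[16]=0
i=17: i≥r, start 0; Z[17]=1 grow→box=[17,18)
i=18: i≥r, start 0; Z[18]=0
i=19: i≥r, start 0; Z[19]=0
i=20: i≥r, start 0; Z[20]=0
i=21: i≥r, start 0; Z[21]=0
i=22: i≥r, start 0; Z[22]=1 grow→box=[22,23)
i=23: i≥r, start 0; Z[23]=0
i=24: i≥r, start 0; Z[24]=2 grow→box=[24,26)
i=25: min(r-i=1, Z[1]=0)=0; Z[25]=0
i=26: i≥r, start 0; Z[26]=0
i=27: i≥r, start 0; Z[27]=0
i=28: i≥r, start 0; Z[28]=0
i=29: i≥r, start 0; Z[29]=0
i=30: i≥r, start 0; Z[30]=0

[31, 0, 0, 0, 0, 2, 0, 0, 0, 1, 0, 1, 0, 0, 0, 2, 0, 1, 0, 0, 0, 0, 1, 0, 2, 0, 0, 0, 0, 0, 0]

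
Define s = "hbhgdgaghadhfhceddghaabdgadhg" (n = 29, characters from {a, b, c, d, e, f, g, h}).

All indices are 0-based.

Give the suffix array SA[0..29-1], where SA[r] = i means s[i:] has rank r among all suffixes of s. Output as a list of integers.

rank→(start, suffix):
  0 → (20, 'aabdgadhg')
  1 → (21, 'abdgadhg')
  2 → (9, 'adhfhceddghaabdgadhg')
  3 → (25, 'adhg')
  4 → (6, 'aghadhfhceddghaabdgadhg')
  5 → (22, 'bdgadhg')
  6 → (1, 'bhgdgaghadhfhceddghaabdgadhg')
  7 → (14, 'ceddghaabdgadhg')
  8 → (16, 'ddghaabdgadhg')
  9 → (23, 'dgadhg')
  10 → (4, 'dgaghadhfhceddghaabdgadhg')
  11 → (17, 'dghaabdgadhg')
  12 → (10, 'dhfhceddghaabdgadhg')
  13 → (26, 'dhg')
  14 → (15, 'eddghaabdgadhg')
  15 → (12, 'fhceddghaabdgadhg')
  16 → (28, 'g')
  17 → (24, 'gadhg')
  18 → (5, 'gaghadhfhceddghaabdgadhg')
  19 → (3, 'gdgaghadhfhceddghaabdgadhg')
  20 → (18, 'ghaabdgadhg')
  21 → (7, 'ghadhfhceddghaabdgadhg')
  22 → (19, 'haabdgadhg')
  23 → (8, 'hadhfhceddghaabdgadhg')
  24 → (0, 'hbhgdgaghadhfhceddghaabdgadhg')
  25 → (13, 'hceddghaabdgadhg')
  26 → (11, 'hfhceddghaabdgadhg')
  27 → (27, 'hg')
  28 → (2, 'hgdgaghadhfhceddghaabdgadhg')

[20, 21, 9, 25, 6, 22, 1, 14, 16, 23, 4, 17, 10, 26, 15, 12, 28, 24, 5, 3, 18, 7, 19, 8, 0, 13, 11, 27, 2]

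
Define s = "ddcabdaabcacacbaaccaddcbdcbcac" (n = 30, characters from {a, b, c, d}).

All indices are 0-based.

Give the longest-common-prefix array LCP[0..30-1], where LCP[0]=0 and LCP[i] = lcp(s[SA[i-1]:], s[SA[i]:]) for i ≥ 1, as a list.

[0, 2, 1, 2, 1, 2, 2, 2, 1, 0, 1, 4, 1, 2, 0, 1, 2, 3, 3, 2, 1, 2, 2, 1, 0, 1, 2, 3, 1, 3]

rank→(start, suffix):
  0 → (6, 'aabcacacbaaccaddcbdcbcac')
  1 → (15, 'aaccaddcbdcbcac')
  2 → (7, 'abcacacbaaccaddcbdcbcac')
  3 → (3, 'abdaabcacacbaaccaddcbdcbcac')
  4 → (28, 'ac')
  5 → (10, 'acacbaaccaddcbdcbcac')
  6 → (12, 'acbaaccaddcbdcbcac')
  7 → (16, 'accaddcbdcbcac')
  8 → (19, 'addcbdcbcac')
  9 → (14, 'baaccaddcbdcbcac')
  10 → (26, 'bcac')
  11 → (8, 'bcacacbaaccaddcbdcbcac')
  12 → (4, 'bdaabcacacbaaccaddcbdcbcac')
  13 → (23, 'bdcbcac')
  14 → (29, 'c')
  15 → (2, 'cabdaabcacacbaaccaddcbdcbcac')
  16 → (27, 'cac')
  17 → (9, 'cacacbaaccaddcbdcbcac')
  18 → (11, 'cacbaaccaddcbdcbcac')
  19 → (18, 'caddcbdcbcac')
  20 → (13, 'cbaaccaddcbdcbcac')
  21 → (25, 'cbcac')
  22 → (22, 'cbdcbcac')
  23 → (17, 'ccaddcbdcbcac')
  24 → (5, 'daabcacacbaaccaddcbdcbcac')
  25 → (1, 'dcabdaabcacacbaaccaddcbdcbcac')
  26 → (24, 'dcbcac')
  27 → (21, 'dcbdcbcac')
  28 → (0, 'ddcabdaabcacacbaaccaddcbdcbcac')
  29 → (20, 'ddcbdcbcac')

SA = [6, 15, 7, 3, 28, 10, 12, 16, 19, 14, 26, 8, 4, 23, 29, 2, 27, 9, 11, 18, 13, 25, 22, 17, 5, 1, 24, 21, 0, 20]
[i] adj suffixes → lcp
  [1] 6/15 → 2 ('aa')
  [2] 15/7 → 1 ('a')
  [3] 7/3 → 2 ('ab')
  [4] 3/28 → 1 ('a')
  [5] 28/10 → 2 ('ac')
  [6] 10/12 → 2 ('ac')
  [7] 12/16 → 2 ('ac')
  [8] 16/19 → 1 ('a')
  [9] 19/14 → 0 ('')
  [10] 14/26 → 1 ('b')
  [11] 26/8 → 4 ('bcac')
  [12] 8/4 → 1 ('b')
  [13] 4/23 → 2 ('bd')
  [14] 23/29 → 0 ('')
  [15] 29/2 → 1 ('c')
  [16] 2/27 → 2 ('ca')
  [17] 27/9 → 3 ('cac')
  [18] 9/11 → 3 ('cac')
  [19] 11/18 → 2 ('ca')
  [20] 18/13 → 1 ('c')
  [21] 13/25 → 2 ('cb')
  [22] 25/22 → 2 ('cb')
  [23] 22/17 → 1 ('c')
  [24] 17/5 → 0 ('')
  [25] 5/1 → 1 ('d')
  [26] 1/24 → 2 ('dc')
  [27] 24/21 → 3 ('dcb')
  [28] 21/0 → 1 ('d')
  [29] 0/20 → 3 ('ddc')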